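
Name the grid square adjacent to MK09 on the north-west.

LL90

Longitude square 0; −1 → -1, wraps to 9, carry into field.
Longitude field M = 12; −1 → 11 = L.
Latitude square 9; +1 → 10, wraps to 0, carry into field.
Latitude field K = 10; +1 → 11 = L.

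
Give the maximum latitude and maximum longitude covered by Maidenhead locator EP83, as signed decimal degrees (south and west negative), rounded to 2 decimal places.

64.00, -82.00

Field E=4, P=15: +4·20° lon, +15·10° lat → SW at lon -100°, lat 60°.
Square 8, 3: +8·2° lon, +3·1° lat → SW at lon -84°, lat 63°.
Cell spans 2° lon × 1° lat. NE corner is SW corner plus one full cell.
latitude 64.00, longitude -82.00.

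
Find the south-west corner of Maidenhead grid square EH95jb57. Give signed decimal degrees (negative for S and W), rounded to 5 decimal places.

-14.92917, -81.20833

Field E=4, H=7: +4·20° lon, +7·10° lat → SW at lon -100°, lat -20°.
Square 9, 5: +9·2° lon, +5·1° lat → SW at lon -82°, lat -15°.
Subsquare j=9, b=1: +9·0.0833333° lon, +1·0.0416667° lat → SW at lon -81.25°, lat -14.9583°.
Extended square 5, 7: +5·0.00833333° lon, +7·0.00416667° lat → SW at lon -81.2083°, lat -14.9292°.
latitude -14.92917, longitude -81.20833.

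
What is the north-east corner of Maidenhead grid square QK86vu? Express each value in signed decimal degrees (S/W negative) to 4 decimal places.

Field Q=16, K=10: +16·20° lon, +10·10° lat → SW at lon 140°, lat 10°.
Square 8, 6: +8·2° lon, +6·1° lat → SW at lon 156°, lat 16°.
Subsquare v=21, u=20: +21·0.0833333° lon, +20·0.0416667° lat → SW at lon 157.75°, lat 16.8333°.
Cell spans 0.0833333° lon × 0.0416667° lat. NE corner is SW corner plus one full cell.
latitude 16.8750, longitude 157.8333.

16.8750, 157.8333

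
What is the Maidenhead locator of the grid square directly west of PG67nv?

PG67mv

Longitude subsquare n = 13; −1 → 12 = m.
The latitude characters are unchanged.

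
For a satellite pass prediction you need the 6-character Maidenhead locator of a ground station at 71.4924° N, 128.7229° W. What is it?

Add 180° to longitude and 90° to latitude: 51.2771, 161.4924.
Field: 51.2771/20 → 2 → C, 161.4924/10 → 16 → Q; chars CQ.
Square: 11.2771/2 → 5, 1.4924/1 → 1; chars 51.
Subsquare: 1.2771/0.0833333 → 15 → p, 0.4924/0.0416667 → 11 → l; chars pl.

CQ51pl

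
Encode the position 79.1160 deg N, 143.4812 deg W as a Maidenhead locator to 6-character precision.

BQ89gc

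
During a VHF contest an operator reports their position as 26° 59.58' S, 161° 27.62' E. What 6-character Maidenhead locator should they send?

RG03ra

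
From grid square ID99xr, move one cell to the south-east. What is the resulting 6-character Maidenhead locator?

JD09aq

Longitude subsquare x = 23; +1 → 24, wraps to 0 = a, carry into square.
Longitude square 9; +1 → 10, wraps to 0, carry into field.
Longitude field I = 8; +1 → 9 = J.
Latitude subsquare r = 17; −1 → 16 = q.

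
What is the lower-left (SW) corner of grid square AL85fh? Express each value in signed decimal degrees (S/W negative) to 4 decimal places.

25.2917, -163.5833

Field A=0, L=11: +0·20° lon, +11·10° lat → SW at lon -180°, lat 20°.
Square 8, 5: +8·2° lon, +5·1° lat → SW at lon -164°, lat 25°.
Subsquare f=5, h=7: +5·0.0833333° lon, +7·0.0416667° lat → SW at lon -163.583°, lat 25.2917°.
latitude 25.2917, longitude -163.5833.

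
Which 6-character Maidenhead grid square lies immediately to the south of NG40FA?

NF49fx

Latitude subsquare a = 0; −1 → -1, wraps to 23 = x, carry into square.
Latitude square 0; −1 → -1, wraps to 9, carry into field.
Latitude field G = 6; −1 → 5 = F.
The longitude characters are unchanged.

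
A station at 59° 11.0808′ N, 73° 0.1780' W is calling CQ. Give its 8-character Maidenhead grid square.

Offset from 180°W / 90°S: lon 106.99703°, lat 149.18468°.
Field: lon ⌊106.99703/20⌋ = 5 → F; lat ⌊149.18468/10⌋ = 14 → O.
Square: lon ⌊6.99703/2⌋ = 3; lat ⌊9.18468/1⌋ = 9.
Subsquare: lon ⌊0.99703/0.0833333⌋ = 11 → l; lat ⌊0.18468/0.0416667⌋ = 4 → e.
Extended square: lon ⌊0.08037/0.00833333⌋ = 9; lat ⌊0.01801/0.00416667⌋ = 4.

FO39le94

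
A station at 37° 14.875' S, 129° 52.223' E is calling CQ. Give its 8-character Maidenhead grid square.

PF42ws40

Offset from 180°W / 90°S: lon 309.87038°, lat 52.75208°.
Field: lon ⌊309.87038/20⌋ = 15 → P; lat ⌊52.75208/10⌋ = 5 → F.
Square: lon ⌊9.87038/2⌋ = 4; lat ⌊2.75208/1⌋ = 2.
Subsquare: lon ⌊1.87038/0.0833333⌋ = 22 → w; lat ⌊0.75208/0.0416667⌋ = 18 → s.
Extended square: lon ⌊0.03705/0.00833333⌋ = 4; lat ⌊0.00208/0.00416667⌋ = 0.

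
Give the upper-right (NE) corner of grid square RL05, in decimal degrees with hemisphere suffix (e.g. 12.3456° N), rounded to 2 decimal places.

26.00° N, 162.00° E

Field R=17, L=11: +17·20° lon, +11·10° lat → SW at lon 160°, lat 20°.
Square 0, 5: +0·2° lon, +5·1° lat → SW at lon 160°, lat 25°.
Cell spans 2° lon × 1° lat. NE corner is SW corner plus one full cell.
latitude 26.00° N, longitude 162.00° E.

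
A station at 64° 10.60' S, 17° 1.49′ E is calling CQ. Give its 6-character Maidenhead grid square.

JC85mt

Add 180° to longitude and 90° to latitude: 197.0248, 25.8233.
Field: lon ⌊197.0248/20⌋ = 9 → J; lat ⌊25.8233/10⌋ = 2 → C.
Square: lon ⌊17.0248/2⌋ = 8; lat ⌊5.8233/1⌋ = 5.
Subsquare: lon ⌊1.0248/0.0833333⌋ = 12 → m; lat ⌊0.8233/0.0416667⌋ = 19 → t.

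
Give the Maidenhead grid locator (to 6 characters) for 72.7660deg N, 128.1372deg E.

PQ42bs

Add 180° to longitude and 90° to latitude: 308.1372, 162.7660.
Field: lon ⌊308.1372/20⌋ = 15 → P; lat ⌊162.7660/10⌋ = 16 → Q.
Square: lon ⌊8.1372/2⌋ = 4; lat ⌊2.7660/1⌋ = 2.
Subsquare: lon ⌊0.1372/0.0833333⌋ = 1 → b; lat ⌊0.7660/0.0416667⌋ = 18 → s.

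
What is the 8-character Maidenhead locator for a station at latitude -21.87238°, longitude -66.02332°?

Shift to the Maidenhead origin (180°W, 90°S): lon 113.97668, lat 68.12762.
Field: lon ⌊113.97668/20⌋ = 5 → F; lat ⌊68.12762/10⌋ = 6 → G.
Square: lon ⌊13.97668/2⌋ = 6; lat ⌊8.12762/1⌋ = 8.
Subsquare: lon ⌊1.97668/0.0833333⌋ = 23 → x; lat ⌊0.12762/0.0416667⌋ = 3 → d.
Extended square: lon ⌊0.06001/0.00833333⌋ = 7; lat ⌊0.00262/0.00416667⌋ = 0.

FG68xd70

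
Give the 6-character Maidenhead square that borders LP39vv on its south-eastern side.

LP39wu

Longitude subsquare v = 21; +1 → 22 = w.
Latitude subsquare v = 21; −1 → 20 = u.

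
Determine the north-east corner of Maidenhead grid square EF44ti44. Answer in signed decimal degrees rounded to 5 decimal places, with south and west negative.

-35.64583, -90.37500

Field E=4, F=5: +4·20° lon, +5·10° lat → SW at lon -100°, lat -40°.
Square 4, 4: +4·2° lon, +4·1° lat → SW at lon -92°, lat -36°.
Subsquare t=19, i=8: +19·0.0833333° lon, +8·0.0416667° lat → SW at lon -90.4167°, lat -35.6667°.
Extended square 4, 4: +4·0.00833333° lon, +4·0.00416667° lat → SW at lon -90.3833°, lat -35.65°.
Cell spans 0.00833333° lon × 0.00416667° lat. NE corner is SW corner plus one full cell.
latitude -35.64583, longitude -90.37500.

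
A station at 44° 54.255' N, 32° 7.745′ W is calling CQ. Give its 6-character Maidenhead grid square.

Offset from 180°W / 90°S: lon 147.8709°, lat 134.9042°.
Field: 147.8709/20 → 7 → H, 134.9042/10 → 13 → N; chars HN.
Square: 7.8709/2 → 3, 4.9042/1 → 4; chars 34.
Subsquare: 1.8709/0.0833333 → 22 → w, 0.9042/0.0416667 → 21 → v; chars wv.

HN34wv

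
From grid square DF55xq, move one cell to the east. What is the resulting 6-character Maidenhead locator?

DF65aq

Longitude subsquare x = 23; +1 → 24, wraps to 0 = a, carry into square.
Longitude square 5; +1 → 6.
The latitude characters are unchanged.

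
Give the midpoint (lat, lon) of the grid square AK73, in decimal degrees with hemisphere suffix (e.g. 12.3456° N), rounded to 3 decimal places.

Field A=0, K=10: +0·20° lon, +10·10° lat → SW at lon -180°, lat 10°.
Square 7, 3: +7·2° lon, +3·1° lat → SW at lon -166°, lat 13°.
Cell spans 2° lon × 1° lat. Centre is SW corner plus half of each.
latitude 13.500° N, longitude 165.000° W.

13.500° N, 165.000° W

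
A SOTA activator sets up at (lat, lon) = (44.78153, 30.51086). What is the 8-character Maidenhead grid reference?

KN54gs17

Offset from 180°W / 90°S: lon 210.51086°, lat 134.78153°.
Field (20°×10°, letters A–R): 210.51086/20 → 10 → K, 134.78153/10 → 13 → N; chars KN.
Square (2°×1°, digits 0–9): 10.51086/2 → 5, 4.78153/1 → 4; chars 54.
Subsquare (5′×2.5′, letters a–x): 0.51086/0.0833333 → 6 → g, 0.78153/0.0416667 → 18 → s; chars gs.
Extended square (30″×15″, digits 0–9): 0.01086/0.00833333 → 1, 0.03153/0.00416667 → 7; chars 17.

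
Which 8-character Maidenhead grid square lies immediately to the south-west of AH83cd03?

Longitude extended square 0; −1 → -1, wraps to 9, carry into subsquare.
Longitude subsquare c = 2; −1 → 1 = b.
Latitude extended square 3; −1 → 2.

AH83bd92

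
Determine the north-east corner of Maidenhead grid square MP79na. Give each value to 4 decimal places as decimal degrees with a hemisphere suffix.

69.0417° N, 75.1667° E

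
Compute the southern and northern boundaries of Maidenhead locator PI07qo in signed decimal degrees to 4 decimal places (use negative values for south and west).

Field P=15, I=8: +15·20° lon, +8·10° lat → SW at lon 120°, lat -10°.
Square 0, 7: +0·2° lon, +7·1° lat → SW at lon 120°, lat -3°.
Subsquare q=16, o=14: +16·0.0833333° lon, +14·0.0416667° lat → SW at lon 121.333°, lat -2.41667°.
Cell spans 0.0833333° lon × 0.0416667° lat.
south -2.4167, north -2.3750.

-2.4167, -2.3750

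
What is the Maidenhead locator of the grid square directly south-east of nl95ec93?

NL95fc02

Longitude extended square 9; +1 → 10, wraps to 0, carry into subsquare.
Longitude subsquare e = 4; +1 → 5 = f.
Latitude extended square 3; −1 → 2.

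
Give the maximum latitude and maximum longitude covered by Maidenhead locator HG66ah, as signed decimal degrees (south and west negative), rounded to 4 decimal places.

-23.6667, -27.9167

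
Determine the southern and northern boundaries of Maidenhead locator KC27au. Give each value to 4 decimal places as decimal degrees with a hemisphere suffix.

62.1667° S, 62.1250° S

Field K=10, C=2: +10·20° lon, +2·10° lat → SW at lon 20°, lat -70°.
Square 2, 7: +2·2° lon, +7·1° lat → SW at lon 24°, lat -63°.
Subsquare a=0, u=20: +0·0.0833333° lon, +20·0.0416667° lat → SW at lon 24°, lat -62.1667°.
Cell spans 0.0833333° lon × 0.0416667° lat.
south 62.1667° S, north 62.1250° S.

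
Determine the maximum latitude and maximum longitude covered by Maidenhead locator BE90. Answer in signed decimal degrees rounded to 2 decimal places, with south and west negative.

-49.00, -140.00

Field B=1, E=4: +1·20° lon, +4·10° lat → SW at lon -160°, lat -50°.
Square 9, 0: +9·2° lon, +0·1° lat → SW at lon -142°, lat -50°.
Cell spans 2° lon × 1° lat. NE corner is SW corner plus one full cell.
latitude -49.00, longitude -140.00.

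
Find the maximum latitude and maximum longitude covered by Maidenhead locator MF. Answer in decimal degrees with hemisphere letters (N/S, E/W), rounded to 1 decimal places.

30.0° S, 80.0° E

Field M=12, F=5: +12·20° lon, +5·10° lat → SW at lon 60°, lat -40°.
Cell spans 20° lon × 10° lat. NE corner is SW corner plus one full cell.
latitude 30.0° S, longitude 80.0° E.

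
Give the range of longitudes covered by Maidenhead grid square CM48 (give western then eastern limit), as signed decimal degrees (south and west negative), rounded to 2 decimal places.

Field C=2, M=12: +2·20° lon, +12·10° lat → SW at lon -140°, lat 30°.
Square 4, 8: +4·2° lon, +8·1° lat → SW at lon -132°, lat 38°.
Cell spans 2° lon × 1° lat.
west -132.00, east -130.00.

-132.00, -130.00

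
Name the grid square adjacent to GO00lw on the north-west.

GO00kx

Longitude subsquare l = 11; −1 → 10 = k.
Latitude subsquare w = 22; +1 → 23 = x.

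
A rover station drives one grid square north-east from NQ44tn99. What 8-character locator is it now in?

NQ44uo00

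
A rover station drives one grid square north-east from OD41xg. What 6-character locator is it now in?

OD51ah

Longitude subsquare x = 23; +1 → 24, wraps to 0 = a, carry into square.
Longitude square 4; +1 → 5.
Latitude subsquare g = 6; +1 → 7 = h.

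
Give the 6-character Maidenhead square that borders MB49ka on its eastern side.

Longitude subsquare k = 10; +1 → 11 = l.
The latitude characters are unchanged.

MB49la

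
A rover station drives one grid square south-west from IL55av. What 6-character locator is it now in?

IL45xu

Longitude subsquare a = 0; −1 → -1, wraps to 23 = x, carry into square.
Longitude square 5; −1 → 4.
Latitude subsquare v = 21; −1 → 20 = u.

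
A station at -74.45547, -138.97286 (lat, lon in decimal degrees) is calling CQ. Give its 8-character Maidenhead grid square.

CB05mn30

Shift to the Maidenhead origin (180°W, 90°S): lon 41.02714, lat 15.54453.
Field: lon ⌊41.02714/20⌋ = 2 → C; lat ⌊15.54453/10⌋ = 1 → B.
Square: lon ⌊1.02714/2⌋ = 0; lat ⌊5.54453/1⌋ = 5.
Subsquare: lon ⌊1.02714/0.0833333⌋ = 12 → m; lat ⌊0.54453/0.0416667⌋ = 13 → n.
Extended square: lon ⌊0.02714/0.00833333⌋ = 3; lat ⌊0.00286/0.00416667⌋ = 0.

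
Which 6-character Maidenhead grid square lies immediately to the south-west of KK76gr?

KK76fq

Longitude subsquare g = 6; −1 → 5 = f.
Latitude subsquare r = 17; −1 → 16 = q.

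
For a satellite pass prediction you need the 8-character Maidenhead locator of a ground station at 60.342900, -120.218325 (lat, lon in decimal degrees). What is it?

Shift to the Maidenhead origin (180°W, 90°S): lon 59.78168, lat 150.34290.
Field (20°×10°, letters A–R): lon ⌊59.78168/20⌋ = 2 → C; lat ⌊150.34290/10⌋ = 15 → P.
Square (2°×1°, digits 0–9): lon ⌊19.78168/2⌋ = 9; lat ⌊0.34290/1⌋ = 0.
Subsquare (5′×2.5′, letters a–x): lon ⌊1.78168/0.0833333⌋ = 21 → v; lat ⌊0.34290/0.0416667⌋ = 8 → i.
Extended square (30″×15″, digits 0–9): lon ⌊0.03168/0.00833333⌋ = 3; lat ⌊0.00957/0.00416667⌋ = 2.

CP90vi32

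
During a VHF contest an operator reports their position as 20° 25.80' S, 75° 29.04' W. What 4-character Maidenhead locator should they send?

Add 180° to longitude and 90° to latitude: 104.52, 69.57.
Field: lon ⌊104.52/20⌋ = 5 → F; lat ⌊69.57/10⌋ = 6 → G.
Square: lon ⌊4.52/2⌋ = 2; lat ⌊9.57/1⌋ = 9.

FG29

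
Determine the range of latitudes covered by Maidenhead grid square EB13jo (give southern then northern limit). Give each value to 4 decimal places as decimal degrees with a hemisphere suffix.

76.4167° S, 76.3750° S

Field E=4, B=1: +4·20° lon, +1·10° lat → SW at lon -100°, lat -80°.
Square 1, 3: +1·2° lon, +3·1° lat → SW at lon -98°, lat -77°.
Subsquare j=9, o=14: +9·0.0833333° lon, +14·0.0416667° lat → SW at lon -97.25°, lat -76.4167°.
Cell spans 0.0833333° lon × 0.0416667° lat.
south 76.4167° S, north 76.3750° S.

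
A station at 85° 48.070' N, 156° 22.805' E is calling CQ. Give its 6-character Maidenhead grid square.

QR85et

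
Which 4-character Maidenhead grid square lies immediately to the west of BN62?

Longitude square 6; −1 → 5.
The latitude characters are unchanged.

BN52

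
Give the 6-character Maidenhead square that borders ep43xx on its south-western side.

EP43ww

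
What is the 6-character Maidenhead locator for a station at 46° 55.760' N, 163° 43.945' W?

AN86dw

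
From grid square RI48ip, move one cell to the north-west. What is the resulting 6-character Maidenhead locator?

Longitude subsquare i = 8; −1 → 7 = h.
Latitude subsquare p = 15; +1 → 16 = q.

RI48hq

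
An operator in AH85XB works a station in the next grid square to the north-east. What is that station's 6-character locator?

Longitude subsquare x = 23; +1 → 24, wraps to 0 = a, carry into square.
Longitude square 8; +1 → 9.
Latitude subsquare b = 1; +1 → 2 = c.

AH95ac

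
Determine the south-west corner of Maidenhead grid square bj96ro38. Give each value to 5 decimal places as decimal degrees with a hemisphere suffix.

6.61667° N, 140.55833° W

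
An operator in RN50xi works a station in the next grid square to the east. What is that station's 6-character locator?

Longitude subsquare x = 23; +1 → 24, wraps to 0 = a, carry into square.
Longitude square 5; +1 → 6.
The latitude characters are unchanged.

RN60ai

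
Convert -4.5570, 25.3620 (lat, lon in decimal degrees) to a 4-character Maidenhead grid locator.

KI25

Add 180° to longitude and 90° to latitude: 205.36, 85.44.
Field: 205.36/20 → 10 → K, 85.44/10 → 8 → I; chars KI.
Square: 5.36/2 → 2, 5.44/1 → 5; chars 25.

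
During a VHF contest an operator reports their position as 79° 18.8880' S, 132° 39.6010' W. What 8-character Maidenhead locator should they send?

CB30qq04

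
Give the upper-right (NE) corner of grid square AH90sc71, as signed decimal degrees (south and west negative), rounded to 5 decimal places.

-19.90833, -160.43333

Field A=0, H=7: +0·20° lon, +7·10° lat → SW at lon -180°, lat -20°.
Square 9, 0: +9·2° lon, +0·1° lat → SW at lon -162°, lat -20°.
Subsquare s=18, c=2: +18·0.0833333° lon, +2·0.0416667° lat → SW at lon -160.5°, lat -19.9167°.
Extended square 7, 1: +7·0.00833333° lon, +1·0.00416667° lat → SW at lon -160.442°, lat -19.9125°.
Cell spans 0.00833333° lon × 0.00416667° lat. NE corner is SW corner plus one full cell.
latitude -19.90833, longitude -160.43333.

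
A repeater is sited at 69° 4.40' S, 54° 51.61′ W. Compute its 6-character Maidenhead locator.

Offset from 180°W / 90°S: lon 125.1398°, lat 20.9267°.
Field: 125.1398/20 → 6 → G, 20.9267/10 → 2 → C; chars GC.
Square: 5.1398/2 → 2, 0.9267/1 → 0; chars 20.
Subsquare: 1.1398/0.0833333 → 13 → n, 0.9267/0.0416667 → 22 → w; chars nw.

GC20nw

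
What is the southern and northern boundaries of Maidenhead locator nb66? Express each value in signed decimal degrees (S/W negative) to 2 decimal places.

-74.00, -73.00

Field N=13, B=1: +13·20° lon, +1·10° lat → SW at lon 80°, lat -80°.
Square 6, 6: +6·2° lon, +6·1° lat → SW at lon 92°, lat -74°.
Cell spans 2° lon × 1° lat.
south -74.00, north -73.00.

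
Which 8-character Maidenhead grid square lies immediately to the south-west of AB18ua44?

AB18ua33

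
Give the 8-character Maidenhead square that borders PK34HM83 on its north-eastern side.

PK34hm94

Longitude extended square 8; +1 → 9.
Latitude extended square 3; +1 → 4.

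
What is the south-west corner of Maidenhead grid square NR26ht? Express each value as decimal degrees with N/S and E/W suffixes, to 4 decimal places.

86.7917° N, 84.5833° E

Field N=13, R=17: +13·20° lon, +17·10° lat → SW at lon 80°, lat 80°.
Square 2, 6: +2·2° lon, +6·1° lat → SW at lon 84°, lat 86°.
Subsquare h=7, t=19: +7·0.0833333° lon, +19·0.0416667° lat → SW at lon 84.5833°, lat 86.7917°.
latitude 86.7917° N, longitude 84.5833° E.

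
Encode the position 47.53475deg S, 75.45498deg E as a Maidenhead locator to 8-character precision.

ME72rl41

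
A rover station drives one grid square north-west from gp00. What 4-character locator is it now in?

Longitude square 0; −1 → -1, wraps to 9, carry into field.
Longitude field G = 6; −1 → 5 = F.
Latitude square 0; +1 → 1.

FP91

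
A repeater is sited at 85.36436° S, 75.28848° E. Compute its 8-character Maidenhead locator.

MA74pp42

Add 180° to longitude and 90° to latitude: 255.28848, 4.63564.
Field: lon ⌊255.28848/20⌋ = 12 → M; lat ⌊4.63564/10⌋ = 0 → A.
Square: lon ⌊15.28848/2⌋ = 7; lat ⌊4.63564/1⌋ = 4.
Subsquare: lon ⌊1.28848/0.0833333⌋ = 15 → p; lat ⌊0.63564/0.0416667⌋ = 15 → p.
Extended square: lon ⌊0.03848/0.00833333⌋ = 4; lat ⌊0.01064/0.00416667⌋ = 2.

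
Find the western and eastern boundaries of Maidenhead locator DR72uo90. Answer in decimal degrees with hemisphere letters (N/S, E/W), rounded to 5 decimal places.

104.25833° W, 104.25000° W

Field D=3, R=17: +3·20° lon, +17·10° lat → SW at lon -120°, lat 80°.
Square 7, 2: +7·2° lon, +2·1° lat → SW at lon -106°, lat 82°.
Subsquare u=20, o=14: +20·0.0833333° lon, +14·0.0416667° lat → SW at lon -104.333°, lat 82.5833°.
Extended square 9, 0: +9·0.00833333° lon, +0·0.00416667° lat → SW at lon -104.258°, lat 82.5833°.
Cell spans 0.00833333° lon × 0.00416667° lat.
west 104.25833° W, east 104.25000° W.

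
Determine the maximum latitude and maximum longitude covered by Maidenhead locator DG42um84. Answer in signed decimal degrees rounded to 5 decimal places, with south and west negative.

-27.47917, -110.25833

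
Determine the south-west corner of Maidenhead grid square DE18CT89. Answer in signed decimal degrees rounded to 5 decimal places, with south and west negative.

Field D=3, E=4: +3·20° lon, +4·10° lat → SW at lon -120°, lat -50°.
Square 1, 8: +1·2° lon, +8·1° lat → SW at lon -118°, lat -42°.
Subsquare c=2, t=19: +2·0.0833333° lon, +19·0.0416667° lat → SW at lon -117.833°, lat -41.2083°.
Extended square 8, 9: +8·0.00833333° lon, +9·0.00416667° lat → SW at lon -117.767°, lat -41.1708°.
latitude -41.17083, longitude -117.76667.

-41.17083, -117.76667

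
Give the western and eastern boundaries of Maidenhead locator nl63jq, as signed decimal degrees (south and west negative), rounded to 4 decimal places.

Field N=13, L=11: +13·20° lon, +11·10° lat → SW at lon 80°, lat 20°.
Square 6, 3: +6·2° lon, +3·1° lat → SW at lon 92°, lat 23°.
Subsquare j=9, q=16: +9·0.0833333° lon, +16·0.0416667° lat → SW at lon 92.75°, lat 23.6667°.
Cell spans 0.0833333° lon × 0.0416667° lat.
west 92.7500, east 92.8333.

92.7500, 92.8333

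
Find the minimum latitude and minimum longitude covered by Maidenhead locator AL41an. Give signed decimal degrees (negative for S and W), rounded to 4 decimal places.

21.5417, -172.0000

Field A=0, L=11: +0·20° lon, +11·10° lat → SW at lon -180°, lat 20°.
Square 4, 1: +4·2° lon, +1·1° lat → SW at lon -172°, lat 21°.
Subsquare a=0, n=13: +0·0.0833333° lon, +13·0.0416667° lat → SW at lon -172°, lat 21.5417°.
latitude 21.5417, longitude -172.0000.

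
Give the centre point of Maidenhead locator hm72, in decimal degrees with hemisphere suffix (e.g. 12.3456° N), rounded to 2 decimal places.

Field H=7, M=12: +7·20° lon, +12·10° lat → SW at lon -40°, lat 30°.
Square 7, 2: +7·2° lon, +2·1° lat → SW at lon -26°, lat 32°.
Cell spans 2° lon × 1° lat. Centre is SW corner plus half of each.
latitude 32.50° N, longitude 25.00° W.

32.50° N, 25.00° W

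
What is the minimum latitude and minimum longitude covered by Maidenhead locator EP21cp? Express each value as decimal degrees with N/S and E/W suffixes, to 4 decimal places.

61.6250° N, 95.8333° W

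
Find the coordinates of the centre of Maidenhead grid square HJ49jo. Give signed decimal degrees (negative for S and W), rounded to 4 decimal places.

9.6042, -31.2083

Field H=7, J=9: +7·20° lon, +9·10° lat → SW at lon -40°, lat 0°.
Square 4, 9: +4·2° lon, +9·1° lat → SW at lon -32°, lat 9°.
Subsquare j=9, o=14: +9·0.0833333° lon, +14·0.0416667° lat → SW at lon -31.25°, lat 9.58333°.
Cell spans 0.0833333° lon × 0.0416667° lat. Centre is SW corner plus half of each.
latitude 9.6042, longitude -31.2083.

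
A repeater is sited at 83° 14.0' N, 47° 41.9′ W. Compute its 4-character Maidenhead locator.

Shift to the Maidenhead origin (180°W, 90°S): lon 132.30, lat 173.23.
Field: 132.30/20 → 6 → G, 173.23/10 → 17 → R; chars GR.
Square: 12.30/2 → 6, 3.23/1 → 3; chars 63.

GR63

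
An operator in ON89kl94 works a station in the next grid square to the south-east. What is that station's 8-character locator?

ON89ll03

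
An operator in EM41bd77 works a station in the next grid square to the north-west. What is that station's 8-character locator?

Longitude extended square 7; −1 → 6.
Latitude extended square 7; +1 → 8.

EM41bd68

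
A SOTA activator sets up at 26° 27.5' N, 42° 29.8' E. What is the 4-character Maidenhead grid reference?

Add 180° to longitude and 90° to latitude: 222.50, 116.46.
Field (20°×10°, letters A–R): 222.50/20 → 11 → L, 116.46/10 → 11 → L; chars LL.
Square (2°×1°, digits 0–9): 2.50/2 → 1, 6.46/1 → 6; chars 16.

LL16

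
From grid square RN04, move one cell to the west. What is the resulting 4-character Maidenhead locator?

QN94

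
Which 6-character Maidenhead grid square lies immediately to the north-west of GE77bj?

Longitude subsquare b = 1; −1 → 0 = a.
Latitude subsquare j = 9; +1 → 10 = k.

GE77ak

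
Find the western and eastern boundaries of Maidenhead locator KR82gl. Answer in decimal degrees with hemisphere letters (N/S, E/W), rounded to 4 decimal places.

36.5000° E, 36.5833° E

Field K=10, R=17: +10·20° lon, +17·10° lat → SW at lon 20°, lat 80°.
Square 8, 2: +8·2° lon, +2·1° lat → SW at lon 36°, lat 82°.
Subsquare g=6, l=11: +6·0.0833333° lon, +11·0.0416667° lat → SW at lon 36.5°, lat 82.4583°.
Cell spans 0.0833333° lon × 0.0416667° lat.
west 36.5000° E, east 36.5833° E.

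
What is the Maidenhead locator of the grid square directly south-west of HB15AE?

Longitude subsquare a = 0; −1 → -1, wraps to 23 = x, carry into square.
Longitude square 1; −1 → 0.
Latitude subsquare e = 4; −1 → 3 = d.

HB05xd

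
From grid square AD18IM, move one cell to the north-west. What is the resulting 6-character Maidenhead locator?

Longitude subsquare i = 8; −1 → 7 = h.
Latitude subsquare m = 12; +1 → 13 = n.

AD18hn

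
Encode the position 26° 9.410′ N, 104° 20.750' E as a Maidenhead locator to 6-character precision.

OL26ed

Add 180° to longitude and 90° to latitude: 284.3458, 116.1568.
Field (20°×10°, letters A–R): 284.3458/20 → 14 → O, 116.1568/10 → 11 → L; chars OL.
Square (2°×1°, digits 0–9): 4.3458/2 → 2, 6.1568/1 → 6; chars 26.
Subsquare (5′×2.5′, letters a–x): 0.3458/0.0833333 → 4 → e, 0.1568/0.0416667 → 3 → d; chars ed.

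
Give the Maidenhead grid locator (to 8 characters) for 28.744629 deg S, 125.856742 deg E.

Offset from 180°W / 90°S: lon 305.85674°, lat 61.25537°.
Field (20°×10°, letters A–R): lon ⌊305.85674/20⌋ = 15 → P; lat ⌊61.25537/10⌋ = 6 → G.
Square (2°×1°, digits 0–9): lon ⌊5.85674/2⌋ = 2; lat ⌊1.25537/1⌋ = 1.
Subsquare (5′×2.5′, letters a–x): lon ⌊1.85674/0.0833333⌋ = 22 → w; lat ⌊0.25537/0.0416667⌋ = 6 → g.
Extended square (30″×15″, digits 0–9): lon ⌊0.02341/0.00833333⌋ = 2; lat ⌊0.00537/0.00416667⌋ = 1.

PG21wg21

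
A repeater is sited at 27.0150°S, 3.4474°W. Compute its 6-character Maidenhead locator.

Offset from 180°W / 90°S: lon 176.5526°, lat 62.9850°.
Field: 176.5526/20 → 8 → I, 62.9850/10 → 6 → G; chars IG.
Square: 16.5526/2 → 8, 2.9850/1 → 2; chars 82.
Subsquare: 0.5526/0.0833333 → 6 → g, 0.9850/0.0416667 → 23 → x; chars gx.

IG82gx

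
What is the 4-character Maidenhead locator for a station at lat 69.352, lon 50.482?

LP59

Shift to the Maidenhead origin (180°W, 90°S): lon 230.48, lat 159.35.
Field: lon ⌊230.48/20⌋ = 11 → L; lat ⌊159.35/10⌋ = 15 → P.
Square: lon ⌊10.48/2⌋ = 5; lat ⌊9.35/1⌋ = 9.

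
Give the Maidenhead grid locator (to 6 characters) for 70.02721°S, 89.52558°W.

EB59fx

Offset from 180°W / 90°S: lon 90.4744°, lat 19.9728°.
Field: lon ⌊90.4744/20⌋ = 4 → E; lat ⌊19.9728/10⌋ = 1 → B.
Square: lon ⌊10.4744/2⌋ = 5; lat ⌊9.9728/1⌋ = 9.
Subsquare: lon ⌊0.4744/0.0833333⌋ = 5 → f; lat ⌊0.9728/0.0416667⌋ = 23 → x.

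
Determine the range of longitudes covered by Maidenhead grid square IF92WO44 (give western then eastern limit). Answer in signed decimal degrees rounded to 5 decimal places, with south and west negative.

-0.13333, -0.12500

Field I=8, F=5: +8·20° lon, +5·10° lat → SW at lon -20°, lat -40°.
Square 9, 2: +9·2° lon, +2·1° lat → SW at lon -2°, lat -38°.
Subsquare w=22, o=14: +22·0.0833333° lon, +14·0.0416667° lat → SW at lon -0.166667°, lat -37.4167°.
Extended square 4, 4: +4·0.00833333° lon, +4·0.00416667° lat → SW at lon -0.133333°, lat -37.4°.
Cell spans 0.00833333° lon × 0.00416667° lat.
west -0.13333, east -0.12500.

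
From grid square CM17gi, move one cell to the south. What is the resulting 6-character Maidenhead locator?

Latitude subsquare i = 8; −1 → 7 = h.
The longitude characters are unchanged.

CM17gh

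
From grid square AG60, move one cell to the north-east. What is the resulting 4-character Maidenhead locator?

Longitude square 6; +1 → 7.
Latitude square 0; +1 → 1.

AG71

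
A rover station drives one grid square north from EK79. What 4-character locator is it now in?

EL70

Latitude square 9; +1 → 10, wraps to 0, carry into field.
Latitude field K = 10; +1 → 11 = L.
The longitude characters are unchanged.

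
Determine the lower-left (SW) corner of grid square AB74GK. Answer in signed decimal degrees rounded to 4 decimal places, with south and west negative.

-75.5833, -165.5000

Field A=0, B=1: +0·20° lon, +1·10° lat → SW at lon -180°, lat -80°.
Square 7, 4: +7·2° lon, +4·1° lat → SW at lon -166°, lat -76°.
Subsquare g=6, k=10: +6·0.0833333° lon, +10·0.0416667° lat → SW at lon -165.5°, lat -75.5833°.
latitude -75.5833, longitude -165.5000.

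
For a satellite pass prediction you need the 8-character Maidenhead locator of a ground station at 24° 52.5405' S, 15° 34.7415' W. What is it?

Add 180° to longitude and 90° to latitude: 164.42097, 65.12432.
Field: lon ⌊164.42097/20⌋ = 8 → I; lat ⌊65.12432/10⌋ = 6 → G.
Square: lon ⌊4.42097/2⌋ = 2; lat ⌊5.12432/1⌋ = 5.
Subsquare: lon ⌊0.42097/0.0833333⌋ = 5 → f; lat ⌊0.12432/0.0416667⌋ = 2 → c.
Extended square: lon ⌊0.00431/0.00833333⌋ = 0; lat ⌊0.04099/0.00416667⌋ = 9.

IG25fc09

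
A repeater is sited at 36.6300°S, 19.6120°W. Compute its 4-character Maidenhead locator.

IF03

Offset from 180°W / 90°S: lon 160.39°, lat 53.37°.
Field: lon ⌊160.39/20⌋ = 8 → I; lat ⌊53.37/10⌋ = 5 → F.
Square: lon ⌊0.39/2⌋ = 0; lat ⌊3.37/1⌋ = 3.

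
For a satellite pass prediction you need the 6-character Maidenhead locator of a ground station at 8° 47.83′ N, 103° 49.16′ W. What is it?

Shift to the Maidenhead origin (180°W, 90°S): lon 76.1807, lat 98.7972.
Field: lon ⌊76.1807/20⌋ = 3 → D; lat ⌊98.7972/10⌋ = 9 → J.
Square: lon ⌊16.1807/2⌋ = 8; lat ⌊8.7972/1⌋ = 8.
Subsquare: lon ⌊0.1807/0.0833333⌋ = 2 → c; lat ⌊0.7972/0.0416667⌋ = 19 → t.

DJ88ct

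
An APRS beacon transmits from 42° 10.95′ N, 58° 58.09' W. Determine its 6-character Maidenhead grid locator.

Shift to the Maidenhead origin (180°W, 90°S): lon 121.0318, lat 132.1825.
Field: 121.0318/20 → 6 → G, 132.1825/10 → 13 → N; chars GN.
Square: 1.0318/2 → 0, 2.1825/1 → 2; chars 02.
Subsquare: 1.0318/0.0833333 → 12 → m, 0.1825/0.0416667 → 4 → e; chars me.

GN02me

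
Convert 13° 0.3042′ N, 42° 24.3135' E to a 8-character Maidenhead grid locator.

Add 180° to longitude and 90° to latitude: 222.40523, 103.00507.
Field: lon ⌊222.40523/20⌋ = 11 → L; lat ⌊103.00507/10⌋ = 10 → K.
Square: lon ⌊2.40523/2⌋ = 1; lat ⌊3.00507/1⌋ = 3.
Subsquare: lon ⌊0.40523/0.0833333⌋ = 4 → e; lat ⌊0.00507/0.0416667⌋ = 0 → a.
Extended square: lon ⌊0.07189/0.00833333⌋ = 8; lat ⌊0.00507/0.00416667⌋ = 1.

LK13ea81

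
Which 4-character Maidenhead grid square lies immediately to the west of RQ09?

QQ99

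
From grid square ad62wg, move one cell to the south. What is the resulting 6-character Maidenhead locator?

Latitude subsquare g = 6; −1 → 5 = f.
The longitude characters are unchanged.

AD62wf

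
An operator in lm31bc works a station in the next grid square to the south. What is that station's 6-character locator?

LM31bb

Latitude subsquare c = 2; −1 → 1 = b.
The longitude characters are unchanged.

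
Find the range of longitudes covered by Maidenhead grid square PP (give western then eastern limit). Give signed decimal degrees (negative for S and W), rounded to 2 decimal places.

Field P=15, P=15: +15·20° lon, +15·10° lat → SW at lon 120°, lat 60°.
Cell spans 20° lon × 10° lat.
west 120.00, east 140.00.

120.00, 140.00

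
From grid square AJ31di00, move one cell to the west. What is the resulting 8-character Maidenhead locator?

AJ31ci90

Longitude extended square 0; −1 → -1, wraps to 9, carry into subsquare.
Longitude subsquare d = 3; −1 → 2 = c.
The latitude characters are unchanged.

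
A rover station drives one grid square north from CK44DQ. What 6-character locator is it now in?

CK44dr

Latitude subsquare q = 16; +1 → 17 = r.
The longitude characters are unchanged.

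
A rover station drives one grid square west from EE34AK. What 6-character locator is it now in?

EE24xk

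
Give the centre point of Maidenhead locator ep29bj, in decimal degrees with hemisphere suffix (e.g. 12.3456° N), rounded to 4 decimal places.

69.3958° N, 95.8750° W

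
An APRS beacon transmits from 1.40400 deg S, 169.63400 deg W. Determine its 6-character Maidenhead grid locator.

AI58eo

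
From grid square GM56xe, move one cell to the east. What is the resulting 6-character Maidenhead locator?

Longitude subsquare x = 23; +1 → 24, wraps to 0 = a, carry into square.
Longitude square 5; +1 → 6.
The latitude characters are unchanged.

GM66ae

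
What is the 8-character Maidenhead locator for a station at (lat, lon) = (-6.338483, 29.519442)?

Offset from 180°W / 90°S: lon 209.51944°, lat 83.66152°.
Field: 209.51944/20 → 10 → K, 83.66152/10 → 8 → I; chars KI.
Square: 9.51944/2 → 4, 3.66152/1 → 3; chars 43.
Subsquare: 1.51944/0.0833333 → 18 → s, 0.66152/0.0416667 → 15 → p; chars sp.
Extended square: 0.01944/0.00833333 → 2, 0.03652/0.00416667 → 8; chars 28.

KI43sp28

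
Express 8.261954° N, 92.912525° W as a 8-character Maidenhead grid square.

Offset from 180°W / 90°S: lon 87.08747°, lat 98.26195°.
Field: lon ⌊87.08747/20⌋ = 4 → E; lat ⌊98.26195/10⌋ = 9 → J.
Square: lon ⌊7.08747/2⌋ = 3; lat ⌊8.26195/1⌋ = 8.
Subsquare: lon ⌊1.08747/0.0833333⌋ = 13 → n; lat ⌊0.26195/0.0416667⌋ = 6 → g.
Extended square: lon ⌊0.00414/0.00833333⌋ = 0; lat ⌊0.01195/0.00416667⌋ = 2.

EJ38ng02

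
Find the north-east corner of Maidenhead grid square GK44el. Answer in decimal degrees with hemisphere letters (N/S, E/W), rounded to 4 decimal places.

14.5000° N, 51.5833° W

Field G=6, K=10: +6·20° lon, +10·10° lat → SW at lon -60°, lat 10°.
Square 4, 4: +4·2° lon, +4·1° lat → SW at lon -52°, lat 14°.
Subsquare e=4, l=11: +4·0.0833333° lon, +11·0.0416667° lat → SW at lon -51.6667°, lat 14.4583°.
Cell spans 0.0833333° lon × 0.0416667° lat. NE corner is SW corner plus one full cell.
latitude 14.5000° N, longitude 51.5833° W.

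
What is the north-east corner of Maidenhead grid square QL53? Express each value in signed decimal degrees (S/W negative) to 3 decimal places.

24.000, 152.000

Field Q=16, L=11: +16·20° lon, +11·10° lat → SW at lon 140°, lat 20°.
Square 5, 3: +5·2° lon, +3·1° lat → SW at lon 150°, lat 23°.
Cell spans 2° lon × 1° lat. NE corner is SW corner plus one full cell.
latitude 24.000, longitude 152.000.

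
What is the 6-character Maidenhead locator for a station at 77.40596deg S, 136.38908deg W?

CB12to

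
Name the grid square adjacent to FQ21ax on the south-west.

Longitude subsquare a = 0; −1 → -1, wraps to 23 = x, carry into square.
Longitude square 2; −1 → 1.
Latitude subsquare x = 23; −1 → 22 = w.

FQ11xw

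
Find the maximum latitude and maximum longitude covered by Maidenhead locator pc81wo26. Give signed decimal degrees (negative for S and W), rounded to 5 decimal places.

-68.38750, 137.85833

Field P=15, C=2: +15·20° lon, +2·10° lat → SW at lon 120°, lat -70°.
Square 8, 1: +8·2° lon, +1·1° lat → SW at lon 136°, lat -69°.
Subsquare w=22, o=14: +22·0.0833333° lon, +14·0.0416667° lat → SW at lon 137.833°, lat -68.4167°.
Extended square 2, 6: +2·0.00833333° lon, +6·0.00416667° lat → SW at lon 137.85°, lat -68.3917°.
Cell spans 0.00833333° lon × 0.00416667° lat. NE corner is SW corner plus one full cell.
latitude -68.38750, longitude 137.85833.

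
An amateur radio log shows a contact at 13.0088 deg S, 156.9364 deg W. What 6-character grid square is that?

Shift to the Maidenhead origin (180°W, 90°S): lon 23.0636, lat 76.9912.
Field: lon ⌊23.0636/20⌋ = 1 → B; lat ⌊76.9912/10⌋ = 7 → H.
Square: lon ⌊3.0636/2⌋ = 1; lat ⌊6.9912/1⌋ = 6.
Subsquare: lon ⌊1.0636/0.0833333⌋ = 12 → m; lat ⌊0.9912/0.0416667⌋ = 23 → x.

BH16mx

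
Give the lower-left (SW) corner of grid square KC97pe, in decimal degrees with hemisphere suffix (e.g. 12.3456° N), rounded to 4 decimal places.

Field K=10, C=2: +10·20° lon, +2·10° lat → SW at lon 20°, lat -70°.
Square 9, 7: +9·2° lon, +7·1° lat → SW at lon 38°, lat -63°.
Subsquare p=15, e=4: +15·0.0833333° lon, +4·0.0416667° lat → SW at lon 39.25°, lat -62.8333°.
latitude 62.8333° S, longitude 39.2500° E.

62.8333° S, 39.2500° E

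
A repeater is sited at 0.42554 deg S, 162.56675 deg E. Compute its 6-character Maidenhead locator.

RI19gn

Offset from 180°W / 90°S: lon 342.5668°, lat 89.5745°.
Field: lon ⌊342.5668/20⌋ = 17 → R; lat ⌊89.5745/10⌋ = 8 → I.
Square: lon ⌊2.5668/2⌋ = 1; lat ⌊9.5745/1⌋ = 9.
Subsquare: lon ⌊0.5668/0.0833333⌋ = 6 → g; lat ⌊0.5745/0.0416667⌋ = 13 → n.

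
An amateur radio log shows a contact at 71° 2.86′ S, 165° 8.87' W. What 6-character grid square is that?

AB78kw

Offset from 180°W / 90°S: lon 14.8522°, lat 18.9523°.
Field (20°×10°, letters A–R): lon ⌊14.8522/20⌋ = 0 → A; lat ⌊18.9523/10⌋ = 1 → B.
Square (2°×1°, digits 0–9): lon ⌊14.8522/2⌋ = 7; lat ⌊8.9523/1⌋ = 8.
Subsquare (5′×2.5′, letters a–x): lon ⌊0.8522/0.0833333⌋ = 10 → k; lat ⌊0.9523/0.0416667⌋ = 22 → w.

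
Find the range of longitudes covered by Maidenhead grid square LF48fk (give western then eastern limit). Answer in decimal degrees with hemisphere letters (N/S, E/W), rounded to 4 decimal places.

48.4167° E, 48.5000° E

Field L=11, F=5: +11·20° lon, +5·10° lat → SW at lon 40°, lat -40°.
Square 4, 8: +4·2° lon, +8·1° lat → SW at lon 48°, lat -32°.
Subsquare f=5, k=10: +5·0.0833333° lon, +10·0.0416667° lat → SW at lon 48.4167°, lat -31.5833°.
Cell spans 0.0833333° lon × 0.0416667° lat.
west 48.4167° E, east 48.5000° E.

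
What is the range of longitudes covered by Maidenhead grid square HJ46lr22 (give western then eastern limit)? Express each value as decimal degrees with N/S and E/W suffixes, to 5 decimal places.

31.06667° W, 31.05833° W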